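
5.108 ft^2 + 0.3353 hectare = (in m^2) 3353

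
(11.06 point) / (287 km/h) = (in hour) 1.359e-08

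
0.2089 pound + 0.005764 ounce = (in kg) 0.09492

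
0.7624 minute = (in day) 0.0005294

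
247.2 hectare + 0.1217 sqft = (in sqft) 2.661e+07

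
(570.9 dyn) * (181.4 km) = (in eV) 6.464e+21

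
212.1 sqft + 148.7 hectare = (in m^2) 1.487e+06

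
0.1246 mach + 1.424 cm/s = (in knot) 82.5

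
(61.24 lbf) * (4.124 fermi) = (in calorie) 2.685e-13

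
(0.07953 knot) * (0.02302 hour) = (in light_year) 3.584e-16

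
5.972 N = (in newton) 5.972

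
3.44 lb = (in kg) 1.56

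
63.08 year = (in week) 3289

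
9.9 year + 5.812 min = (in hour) 8.672e+04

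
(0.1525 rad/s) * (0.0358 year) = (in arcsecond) 3.551e+10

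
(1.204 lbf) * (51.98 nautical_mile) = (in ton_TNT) 0.0001232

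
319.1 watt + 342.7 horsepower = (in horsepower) 343.1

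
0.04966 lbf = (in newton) 0.2209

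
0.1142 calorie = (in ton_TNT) 1.142e-10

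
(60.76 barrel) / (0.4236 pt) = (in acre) 15.97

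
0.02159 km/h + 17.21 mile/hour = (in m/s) 7.7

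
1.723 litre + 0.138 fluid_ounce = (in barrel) 0.01086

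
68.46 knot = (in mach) 0.1034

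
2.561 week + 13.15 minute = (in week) 2.562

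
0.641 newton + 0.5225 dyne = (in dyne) 6.41e+04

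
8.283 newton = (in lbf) 1.862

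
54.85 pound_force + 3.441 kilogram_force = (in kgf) 28.32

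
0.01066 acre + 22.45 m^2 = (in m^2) 65.59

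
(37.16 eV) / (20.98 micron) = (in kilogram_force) 2.894e-14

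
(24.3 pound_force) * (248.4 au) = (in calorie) 9.6e+14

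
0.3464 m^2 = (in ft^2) 3.729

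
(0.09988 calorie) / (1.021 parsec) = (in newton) 1.326e-17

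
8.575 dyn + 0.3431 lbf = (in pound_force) 0.3431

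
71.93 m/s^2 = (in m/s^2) 71.93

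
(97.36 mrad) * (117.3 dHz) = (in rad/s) 1.142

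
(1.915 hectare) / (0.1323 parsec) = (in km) 4.691e-15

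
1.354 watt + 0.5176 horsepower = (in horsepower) 0.5194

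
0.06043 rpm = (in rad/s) 0.006328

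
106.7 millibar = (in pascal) 1.067e+04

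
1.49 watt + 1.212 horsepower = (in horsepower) 1.214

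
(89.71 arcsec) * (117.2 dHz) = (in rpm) 0.04868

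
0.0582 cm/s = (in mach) 1.709e-06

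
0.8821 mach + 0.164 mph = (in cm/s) 3.004e+04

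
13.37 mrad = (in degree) 0.766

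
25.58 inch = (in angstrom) 6.497e+09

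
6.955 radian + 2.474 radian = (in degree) 540.2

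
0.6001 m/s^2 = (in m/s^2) 0.6001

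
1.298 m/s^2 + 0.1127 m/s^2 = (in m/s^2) 1.411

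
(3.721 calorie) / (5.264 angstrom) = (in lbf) 6.649e+09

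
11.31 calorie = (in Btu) 0.04485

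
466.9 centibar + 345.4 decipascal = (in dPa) 4.669e+06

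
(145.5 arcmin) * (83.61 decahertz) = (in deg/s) 2028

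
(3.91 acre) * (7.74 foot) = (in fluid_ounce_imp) 1.314e+09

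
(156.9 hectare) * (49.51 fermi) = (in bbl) 4.886e-07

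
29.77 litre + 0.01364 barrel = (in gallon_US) 8.437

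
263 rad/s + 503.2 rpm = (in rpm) 3015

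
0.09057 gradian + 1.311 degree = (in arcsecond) 5013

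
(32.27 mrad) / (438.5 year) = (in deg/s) 1.337e-10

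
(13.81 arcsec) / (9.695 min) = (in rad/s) 1.151e-07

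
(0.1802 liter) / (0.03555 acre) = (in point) 0.003551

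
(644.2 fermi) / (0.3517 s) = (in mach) 5.379e-15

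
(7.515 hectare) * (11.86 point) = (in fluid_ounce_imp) 1.107e+07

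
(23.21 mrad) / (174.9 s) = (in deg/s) 0.007603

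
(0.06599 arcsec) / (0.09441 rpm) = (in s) 3.236e-05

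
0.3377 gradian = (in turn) 0.0008443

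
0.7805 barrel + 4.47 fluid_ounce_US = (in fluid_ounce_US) 4200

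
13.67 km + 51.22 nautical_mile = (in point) 3.076e+08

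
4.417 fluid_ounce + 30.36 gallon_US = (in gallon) 30.39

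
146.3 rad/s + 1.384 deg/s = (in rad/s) 146.3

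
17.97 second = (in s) 17.97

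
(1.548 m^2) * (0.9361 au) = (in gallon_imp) 4.768e+13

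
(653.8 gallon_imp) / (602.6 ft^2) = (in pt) 150.5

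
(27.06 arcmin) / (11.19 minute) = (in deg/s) 0.0006717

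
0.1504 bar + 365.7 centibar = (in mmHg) 2856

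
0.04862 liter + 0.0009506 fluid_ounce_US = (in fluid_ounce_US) 1.645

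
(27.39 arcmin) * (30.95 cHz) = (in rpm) 0.02355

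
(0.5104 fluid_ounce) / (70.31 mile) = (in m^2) 1.334e-10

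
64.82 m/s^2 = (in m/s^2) 64.82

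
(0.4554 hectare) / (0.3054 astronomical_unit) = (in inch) 3.924e-06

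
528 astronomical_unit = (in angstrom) 7.899e+23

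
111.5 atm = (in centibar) 1.13e+04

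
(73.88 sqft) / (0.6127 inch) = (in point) 1.25e+06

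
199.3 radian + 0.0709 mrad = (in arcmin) 6.851e+05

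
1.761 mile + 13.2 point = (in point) 8.034e+06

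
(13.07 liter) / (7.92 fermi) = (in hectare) 1.65e+08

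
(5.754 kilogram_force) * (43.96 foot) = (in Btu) 0.7166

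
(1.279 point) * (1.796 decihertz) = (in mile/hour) 0.0001813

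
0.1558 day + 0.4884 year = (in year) 0.4888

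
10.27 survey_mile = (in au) 1.105e-07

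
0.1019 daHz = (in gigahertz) 1.019e-09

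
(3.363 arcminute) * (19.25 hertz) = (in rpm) 0.1798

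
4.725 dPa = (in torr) 0.003544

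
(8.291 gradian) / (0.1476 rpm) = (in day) 9.752e-05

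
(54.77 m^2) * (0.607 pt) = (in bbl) 0.07377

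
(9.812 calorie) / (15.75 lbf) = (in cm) 58.6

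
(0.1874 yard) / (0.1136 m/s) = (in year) 4.783e-08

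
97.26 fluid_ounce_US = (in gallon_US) 0.7598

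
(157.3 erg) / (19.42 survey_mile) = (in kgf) 5.132e-11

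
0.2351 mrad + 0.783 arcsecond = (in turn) 3.802e-05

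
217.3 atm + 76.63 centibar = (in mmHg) 1.657e+05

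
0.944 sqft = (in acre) 2.167e-05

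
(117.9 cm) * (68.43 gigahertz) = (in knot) 1.568e+11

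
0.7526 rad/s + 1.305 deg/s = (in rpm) 7.404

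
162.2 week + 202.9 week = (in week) 365.1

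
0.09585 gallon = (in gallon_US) 0.09585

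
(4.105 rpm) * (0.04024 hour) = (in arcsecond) 1.284e+07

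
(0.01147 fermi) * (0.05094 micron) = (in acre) 1.444e-28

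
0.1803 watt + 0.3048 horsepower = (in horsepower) 0.305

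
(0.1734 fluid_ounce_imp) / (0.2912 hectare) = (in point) 4.796e-06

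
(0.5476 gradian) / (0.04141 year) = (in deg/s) 3.774e-07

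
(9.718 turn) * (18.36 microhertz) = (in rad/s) 0.001121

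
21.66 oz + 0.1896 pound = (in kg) 0.7001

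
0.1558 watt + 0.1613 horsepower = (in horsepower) 0.1615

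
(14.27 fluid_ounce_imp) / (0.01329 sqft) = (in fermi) 3.284e+14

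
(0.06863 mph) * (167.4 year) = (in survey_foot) 5.314e+08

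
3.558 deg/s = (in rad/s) 0.0621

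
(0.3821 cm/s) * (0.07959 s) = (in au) 2.033e-15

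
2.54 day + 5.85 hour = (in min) 4009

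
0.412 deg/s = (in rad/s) 0.007191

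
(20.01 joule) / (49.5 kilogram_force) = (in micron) 4.122e+04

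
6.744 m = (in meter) 6.744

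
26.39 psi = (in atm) 1.796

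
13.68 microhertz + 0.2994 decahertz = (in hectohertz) 0.02994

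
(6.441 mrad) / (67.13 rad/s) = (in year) 3.042e-12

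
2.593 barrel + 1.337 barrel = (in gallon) 165.1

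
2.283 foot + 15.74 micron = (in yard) 0.761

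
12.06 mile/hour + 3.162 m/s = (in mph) 19.13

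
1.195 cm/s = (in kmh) 0.04302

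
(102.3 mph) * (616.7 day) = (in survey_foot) 7.995e+09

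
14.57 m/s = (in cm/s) 1457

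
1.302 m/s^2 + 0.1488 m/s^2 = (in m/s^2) 1.451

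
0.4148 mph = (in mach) 0.0005446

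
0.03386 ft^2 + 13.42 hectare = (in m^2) 1.342e+05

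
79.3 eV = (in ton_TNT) 3.037e-27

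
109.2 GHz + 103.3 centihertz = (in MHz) 1.092e+05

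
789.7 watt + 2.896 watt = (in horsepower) 1.063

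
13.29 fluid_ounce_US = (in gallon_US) 0.1038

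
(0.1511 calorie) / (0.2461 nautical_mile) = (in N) 0.001387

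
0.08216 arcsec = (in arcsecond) 0.08216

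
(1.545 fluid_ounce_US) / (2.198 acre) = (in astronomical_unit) 3.434e-20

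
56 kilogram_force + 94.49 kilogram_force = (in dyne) 1.476e+08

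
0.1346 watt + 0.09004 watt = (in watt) 0.2246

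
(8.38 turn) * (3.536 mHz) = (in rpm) 1.778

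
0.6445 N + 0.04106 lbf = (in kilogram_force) 0.08435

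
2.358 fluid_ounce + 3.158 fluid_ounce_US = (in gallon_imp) 0.03588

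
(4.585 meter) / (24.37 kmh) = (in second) 0.6773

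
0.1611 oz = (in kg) 0.004567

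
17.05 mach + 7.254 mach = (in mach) 24.3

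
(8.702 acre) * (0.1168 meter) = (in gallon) 1.087e+06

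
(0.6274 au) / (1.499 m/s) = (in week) 1.035e+05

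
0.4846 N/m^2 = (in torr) 0.003635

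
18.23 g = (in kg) 0.01823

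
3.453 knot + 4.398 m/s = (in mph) 13.81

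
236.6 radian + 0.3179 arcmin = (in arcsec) 4.88e+07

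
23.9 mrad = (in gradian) 1.522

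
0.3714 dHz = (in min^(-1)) 2.228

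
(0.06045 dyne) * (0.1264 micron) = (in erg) 7.641e-07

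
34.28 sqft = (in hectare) 0.0003185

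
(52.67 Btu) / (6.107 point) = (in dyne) 2.579e+12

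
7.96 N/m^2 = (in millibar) 0.0796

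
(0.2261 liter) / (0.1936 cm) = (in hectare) 1.168e-05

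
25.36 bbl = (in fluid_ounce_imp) 1.419e+05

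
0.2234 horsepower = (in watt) 166.6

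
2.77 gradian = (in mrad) 43.51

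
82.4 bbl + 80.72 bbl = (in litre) 2.593e+04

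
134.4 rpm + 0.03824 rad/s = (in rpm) 134.8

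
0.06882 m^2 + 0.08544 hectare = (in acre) 0.2111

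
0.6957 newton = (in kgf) 0.07094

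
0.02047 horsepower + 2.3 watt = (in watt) 17.56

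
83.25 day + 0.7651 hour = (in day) 83.28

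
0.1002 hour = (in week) 0.0005964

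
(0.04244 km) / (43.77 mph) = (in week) 3.586e-06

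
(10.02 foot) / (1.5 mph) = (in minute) 0.07591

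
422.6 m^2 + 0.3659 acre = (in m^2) 1903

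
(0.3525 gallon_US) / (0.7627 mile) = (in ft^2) 1.17e-05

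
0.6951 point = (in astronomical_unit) 1.639e-15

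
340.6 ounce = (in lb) 21.29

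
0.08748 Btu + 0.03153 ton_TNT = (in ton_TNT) 0.03153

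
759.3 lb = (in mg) 3.444e+08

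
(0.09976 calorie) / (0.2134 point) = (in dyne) 5.544e+08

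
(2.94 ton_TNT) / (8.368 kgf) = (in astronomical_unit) 0.001002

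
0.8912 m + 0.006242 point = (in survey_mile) 0.0005538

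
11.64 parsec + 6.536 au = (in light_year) 37.96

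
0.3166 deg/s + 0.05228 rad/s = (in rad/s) 0.05781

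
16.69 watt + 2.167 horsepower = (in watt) 1633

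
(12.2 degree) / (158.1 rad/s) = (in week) 2.227e-09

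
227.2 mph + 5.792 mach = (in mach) 6.09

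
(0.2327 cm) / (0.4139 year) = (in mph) 3.988e-10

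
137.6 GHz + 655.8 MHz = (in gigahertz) 138.3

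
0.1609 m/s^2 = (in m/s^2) 0.1609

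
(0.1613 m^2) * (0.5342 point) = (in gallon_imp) 0.006687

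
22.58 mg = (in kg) 2.258e-05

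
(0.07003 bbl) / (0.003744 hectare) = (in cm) 0.02974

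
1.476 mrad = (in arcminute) 5.074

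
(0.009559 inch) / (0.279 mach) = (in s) 2.556e-06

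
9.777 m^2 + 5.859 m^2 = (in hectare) 0.001564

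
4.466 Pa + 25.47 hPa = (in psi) 0.3701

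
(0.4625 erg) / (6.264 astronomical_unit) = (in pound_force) 1.11e-20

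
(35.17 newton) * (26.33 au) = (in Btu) 1.313e+11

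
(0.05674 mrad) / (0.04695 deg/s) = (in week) 1.145e-07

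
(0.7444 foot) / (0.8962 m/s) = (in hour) 7.033e-05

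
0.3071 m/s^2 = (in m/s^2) 0.3071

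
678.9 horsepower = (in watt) 5.063e+05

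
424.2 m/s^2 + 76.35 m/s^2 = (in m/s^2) 500.5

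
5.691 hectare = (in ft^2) 6.126e+05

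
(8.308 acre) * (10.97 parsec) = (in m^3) 1.138e+22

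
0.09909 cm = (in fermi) 9.909e+11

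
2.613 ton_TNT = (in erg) 1.093e+17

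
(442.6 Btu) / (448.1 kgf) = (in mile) 0.06603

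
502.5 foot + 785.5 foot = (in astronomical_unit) 2.624e-09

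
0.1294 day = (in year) 0.0003545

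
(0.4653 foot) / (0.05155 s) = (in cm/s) 275.1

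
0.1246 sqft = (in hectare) 1.158e-06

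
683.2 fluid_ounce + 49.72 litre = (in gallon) 18.47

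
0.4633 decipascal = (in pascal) 0.04633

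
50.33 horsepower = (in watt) 3.753e+04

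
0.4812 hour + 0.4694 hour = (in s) 3422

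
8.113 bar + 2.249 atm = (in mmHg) 7794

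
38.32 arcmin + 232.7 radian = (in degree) 1.333e+04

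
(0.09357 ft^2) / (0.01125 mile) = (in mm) 0.4801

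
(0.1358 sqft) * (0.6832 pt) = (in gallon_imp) 0.0006689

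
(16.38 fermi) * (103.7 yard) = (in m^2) 1.553e-12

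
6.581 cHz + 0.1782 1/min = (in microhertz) 6.878e+04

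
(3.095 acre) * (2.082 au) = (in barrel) 2.454e+16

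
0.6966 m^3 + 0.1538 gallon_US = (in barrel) 4.385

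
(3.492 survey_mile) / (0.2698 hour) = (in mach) 0.01699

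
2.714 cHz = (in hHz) 0.0002714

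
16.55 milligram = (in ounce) 0.0005838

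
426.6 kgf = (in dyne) 4.184e+08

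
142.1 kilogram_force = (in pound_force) 313.3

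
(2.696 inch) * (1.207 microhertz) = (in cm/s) 8.265e-06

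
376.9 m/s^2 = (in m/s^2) 376.9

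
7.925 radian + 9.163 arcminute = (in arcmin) 2.725e+04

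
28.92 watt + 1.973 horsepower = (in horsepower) 2.012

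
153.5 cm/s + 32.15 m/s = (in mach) 0.09893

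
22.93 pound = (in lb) 22.93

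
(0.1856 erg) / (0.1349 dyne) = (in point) 39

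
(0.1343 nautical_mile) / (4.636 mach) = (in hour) 4.377e-05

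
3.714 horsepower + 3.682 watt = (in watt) 2773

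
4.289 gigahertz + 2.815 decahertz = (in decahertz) 4.289e+08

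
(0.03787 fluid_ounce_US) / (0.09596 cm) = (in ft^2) 0.01256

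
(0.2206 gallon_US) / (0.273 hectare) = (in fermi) 3.059e+08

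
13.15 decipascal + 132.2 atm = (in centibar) 1.34e+04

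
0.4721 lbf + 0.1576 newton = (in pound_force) 0.5075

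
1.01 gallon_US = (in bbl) 0.02405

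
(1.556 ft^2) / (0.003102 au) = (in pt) 8.83e-07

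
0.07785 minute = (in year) 1.481e-07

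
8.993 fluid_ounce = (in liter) 0.266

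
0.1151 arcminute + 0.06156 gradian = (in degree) 0.05732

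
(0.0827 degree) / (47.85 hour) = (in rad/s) 8.379e-09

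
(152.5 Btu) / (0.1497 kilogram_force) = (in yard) 1.199e+05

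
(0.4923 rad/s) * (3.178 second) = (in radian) 1.565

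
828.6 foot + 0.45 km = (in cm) 7.026e+04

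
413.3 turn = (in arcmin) 8.927e+06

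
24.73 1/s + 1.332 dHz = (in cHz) 2486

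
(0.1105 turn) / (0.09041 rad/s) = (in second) 7.679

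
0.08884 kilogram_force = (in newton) 0.8712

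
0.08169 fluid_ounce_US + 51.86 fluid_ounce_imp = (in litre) 1.476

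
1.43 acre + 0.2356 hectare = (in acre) 2.012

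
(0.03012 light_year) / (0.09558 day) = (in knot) 6.707e+10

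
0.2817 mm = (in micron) 281.7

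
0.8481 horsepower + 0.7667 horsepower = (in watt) 1204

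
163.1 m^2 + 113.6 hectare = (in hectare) 113.6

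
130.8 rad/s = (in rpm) 1249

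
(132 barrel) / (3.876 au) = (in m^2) 3.619e-11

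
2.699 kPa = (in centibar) 2.699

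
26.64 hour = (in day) 1.11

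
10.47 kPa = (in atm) 0.1033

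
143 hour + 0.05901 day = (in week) 0.8596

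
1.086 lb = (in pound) 1.086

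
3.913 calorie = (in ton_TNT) 3.913e-09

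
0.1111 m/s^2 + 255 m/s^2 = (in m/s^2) 255.1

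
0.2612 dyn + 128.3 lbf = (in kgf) 58.2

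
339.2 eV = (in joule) 5.435e-17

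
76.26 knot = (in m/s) 39.23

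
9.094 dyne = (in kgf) 9.273e-06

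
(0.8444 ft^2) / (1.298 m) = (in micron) 6.044e+04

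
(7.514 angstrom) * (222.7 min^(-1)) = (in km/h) 1.004e-08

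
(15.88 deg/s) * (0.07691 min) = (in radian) 1.279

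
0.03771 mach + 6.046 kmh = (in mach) 0.04264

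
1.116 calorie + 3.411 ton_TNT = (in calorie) 3.411e+09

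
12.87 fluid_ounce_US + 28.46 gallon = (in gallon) 28.56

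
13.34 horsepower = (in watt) 9948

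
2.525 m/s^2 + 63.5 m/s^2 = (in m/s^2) 66.03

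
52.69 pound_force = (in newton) 234.4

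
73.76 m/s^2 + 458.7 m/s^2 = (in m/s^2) 532.5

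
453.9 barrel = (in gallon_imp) 1.587e+04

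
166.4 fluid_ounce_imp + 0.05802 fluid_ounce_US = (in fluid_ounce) 159.9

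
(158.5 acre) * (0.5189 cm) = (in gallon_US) 8.793e+05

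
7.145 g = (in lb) 0.01575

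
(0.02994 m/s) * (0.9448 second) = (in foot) 0.09281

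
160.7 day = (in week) 22.96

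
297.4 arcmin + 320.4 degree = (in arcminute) 1.952e+04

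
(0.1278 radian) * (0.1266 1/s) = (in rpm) 0.1545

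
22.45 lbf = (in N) 99.86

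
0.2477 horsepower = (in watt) 184.7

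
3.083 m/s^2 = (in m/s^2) 3.083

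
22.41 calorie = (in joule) 93.76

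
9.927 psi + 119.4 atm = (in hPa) 1.217e+05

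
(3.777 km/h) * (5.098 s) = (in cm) 534.9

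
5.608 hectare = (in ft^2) 6.036e+05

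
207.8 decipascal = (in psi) 0.003014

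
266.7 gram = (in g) 266.7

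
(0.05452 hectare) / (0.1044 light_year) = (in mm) 5.52e-10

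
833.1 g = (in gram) 833.1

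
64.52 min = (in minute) 64.52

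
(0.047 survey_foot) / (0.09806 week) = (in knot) 4.695e-07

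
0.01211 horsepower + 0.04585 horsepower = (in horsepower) 0.05796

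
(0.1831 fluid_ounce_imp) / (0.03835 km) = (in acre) 3.352e-11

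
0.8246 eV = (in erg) 1.321e-12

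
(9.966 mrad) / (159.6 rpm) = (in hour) 1.656e-07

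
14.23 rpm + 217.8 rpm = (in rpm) 232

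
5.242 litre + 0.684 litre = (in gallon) 1.565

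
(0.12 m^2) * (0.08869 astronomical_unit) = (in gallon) 4.206e+11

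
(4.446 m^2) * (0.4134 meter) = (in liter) 1838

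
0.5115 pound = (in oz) 8.184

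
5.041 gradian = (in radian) 0.07918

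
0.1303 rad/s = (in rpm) 1.244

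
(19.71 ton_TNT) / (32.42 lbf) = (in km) 5.718e+05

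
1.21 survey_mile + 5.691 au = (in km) 8.514e+08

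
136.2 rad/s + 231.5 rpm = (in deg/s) 9193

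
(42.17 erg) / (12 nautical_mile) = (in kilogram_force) 1.935e-11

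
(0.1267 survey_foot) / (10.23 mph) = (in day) 9.774e-08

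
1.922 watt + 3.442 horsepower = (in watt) 2569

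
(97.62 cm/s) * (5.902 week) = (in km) 3485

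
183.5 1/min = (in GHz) 3.058e-09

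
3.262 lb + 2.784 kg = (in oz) 150.4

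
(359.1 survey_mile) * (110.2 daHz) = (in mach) 1.87e+06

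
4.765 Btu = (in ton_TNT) 1.202e-06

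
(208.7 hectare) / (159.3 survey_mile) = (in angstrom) 8.141e+10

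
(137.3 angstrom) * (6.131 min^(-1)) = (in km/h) 5.051e-09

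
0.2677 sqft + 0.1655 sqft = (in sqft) 0.4332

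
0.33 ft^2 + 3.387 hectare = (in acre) 8.369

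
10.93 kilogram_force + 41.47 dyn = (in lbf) 24.1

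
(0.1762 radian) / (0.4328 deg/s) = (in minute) 0.3888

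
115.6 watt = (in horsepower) 0.155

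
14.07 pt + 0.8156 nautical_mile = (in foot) 4956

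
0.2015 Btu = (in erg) 2.126e+09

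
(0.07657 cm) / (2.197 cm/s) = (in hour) 9.681e-06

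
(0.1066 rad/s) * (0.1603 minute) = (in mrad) 1025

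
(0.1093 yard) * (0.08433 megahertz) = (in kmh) 3.034e+04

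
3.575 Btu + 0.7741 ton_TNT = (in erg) 3.239e+16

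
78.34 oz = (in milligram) 2.221e+06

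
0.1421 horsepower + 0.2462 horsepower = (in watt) 289.6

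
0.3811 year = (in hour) 3338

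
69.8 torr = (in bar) 0.09306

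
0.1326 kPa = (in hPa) 1.326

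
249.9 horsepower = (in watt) 1.864e+05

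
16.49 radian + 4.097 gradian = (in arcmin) 5.691e+04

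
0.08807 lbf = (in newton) 0.3918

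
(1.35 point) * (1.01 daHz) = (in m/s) 0.00481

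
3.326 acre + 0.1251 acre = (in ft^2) 1.503e+05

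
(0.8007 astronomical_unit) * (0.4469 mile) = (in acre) 2.129e+10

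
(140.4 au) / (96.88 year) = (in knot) 1.336e+04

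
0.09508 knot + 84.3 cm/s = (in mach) 0.002619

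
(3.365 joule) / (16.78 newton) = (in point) 568.4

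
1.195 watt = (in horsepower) 0.001603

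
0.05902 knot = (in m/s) 0.03036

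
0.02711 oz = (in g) 0.7686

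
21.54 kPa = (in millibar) 215.4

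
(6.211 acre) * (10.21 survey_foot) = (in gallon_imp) 1.721e+07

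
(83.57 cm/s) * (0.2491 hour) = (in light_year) 7.921e-14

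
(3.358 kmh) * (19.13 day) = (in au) 1.031e-05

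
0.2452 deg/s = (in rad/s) 0.00428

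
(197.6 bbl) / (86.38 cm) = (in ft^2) 391.5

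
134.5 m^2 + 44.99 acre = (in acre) 45.02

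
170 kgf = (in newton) 1667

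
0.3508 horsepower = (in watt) 261.6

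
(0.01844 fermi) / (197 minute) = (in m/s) 1.56e-21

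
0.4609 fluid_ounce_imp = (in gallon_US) 0.003459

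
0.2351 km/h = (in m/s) 0.06531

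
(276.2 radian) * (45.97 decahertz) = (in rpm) 1.212e+06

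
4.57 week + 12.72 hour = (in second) 2.81e+06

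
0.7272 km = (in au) 4.861e-09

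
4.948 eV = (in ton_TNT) 1.895e-28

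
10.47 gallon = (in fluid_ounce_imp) 1395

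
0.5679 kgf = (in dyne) 5.569e+05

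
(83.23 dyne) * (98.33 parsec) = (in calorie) 6.036e+14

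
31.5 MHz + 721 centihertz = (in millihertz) 3.15e+10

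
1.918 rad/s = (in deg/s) 109.9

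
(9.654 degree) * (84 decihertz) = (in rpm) 13.52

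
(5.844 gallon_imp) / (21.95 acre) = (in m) 2.991e-07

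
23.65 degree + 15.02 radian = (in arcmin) 5.305e+04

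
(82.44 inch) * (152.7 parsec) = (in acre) 2.438e+15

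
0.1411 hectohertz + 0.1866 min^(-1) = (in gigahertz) 1.411e-08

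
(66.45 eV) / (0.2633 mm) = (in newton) 4.043e-14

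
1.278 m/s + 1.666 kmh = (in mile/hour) 3.894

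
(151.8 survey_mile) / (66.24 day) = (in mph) 0.09549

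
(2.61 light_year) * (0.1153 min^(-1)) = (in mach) 1.394e+11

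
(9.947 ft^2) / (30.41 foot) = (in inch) 3.925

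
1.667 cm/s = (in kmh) 0.06001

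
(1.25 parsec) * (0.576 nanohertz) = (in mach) 6.525e+04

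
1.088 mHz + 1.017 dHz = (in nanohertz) 1.028e+08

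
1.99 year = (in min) 1.046e+06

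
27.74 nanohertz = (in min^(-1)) 1.664e-06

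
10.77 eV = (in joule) 1.726e-18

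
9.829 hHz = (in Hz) 982.9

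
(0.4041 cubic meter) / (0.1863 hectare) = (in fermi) 2.169e+11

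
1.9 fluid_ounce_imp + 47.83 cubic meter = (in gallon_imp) 1.052e+04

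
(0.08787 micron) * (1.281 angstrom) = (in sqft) 1.212e-16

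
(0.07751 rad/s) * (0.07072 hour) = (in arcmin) 6.784e+04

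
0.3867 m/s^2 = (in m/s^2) 0.3867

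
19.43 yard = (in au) 1.188e-10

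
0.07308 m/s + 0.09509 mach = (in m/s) 32.45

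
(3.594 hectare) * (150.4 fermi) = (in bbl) 3.4e-08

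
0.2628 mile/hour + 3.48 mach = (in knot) 2304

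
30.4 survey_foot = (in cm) 926.6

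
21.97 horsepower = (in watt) 1.638e+04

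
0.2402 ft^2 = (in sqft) 0.2402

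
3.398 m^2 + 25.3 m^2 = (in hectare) 0.00287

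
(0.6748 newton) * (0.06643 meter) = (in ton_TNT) 1.071e-11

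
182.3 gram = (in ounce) 6.43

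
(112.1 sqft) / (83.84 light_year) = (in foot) 4.308e-17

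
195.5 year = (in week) 1.019e+04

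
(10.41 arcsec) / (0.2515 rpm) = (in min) 3.194e-05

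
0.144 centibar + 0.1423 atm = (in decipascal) 1.456e+05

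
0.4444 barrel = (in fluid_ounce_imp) 2487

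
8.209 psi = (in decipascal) 5.66e+05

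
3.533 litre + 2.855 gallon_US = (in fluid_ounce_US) 484.9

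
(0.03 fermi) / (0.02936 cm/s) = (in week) 1.689e-19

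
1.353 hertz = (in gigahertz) 1.353e-09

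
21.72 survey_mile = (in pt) 9.909e+07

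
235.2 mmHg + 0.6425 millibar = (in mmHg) 235.7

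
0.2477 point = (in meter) 8.738e-05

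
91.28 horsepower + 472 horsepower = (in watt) 4.2e+05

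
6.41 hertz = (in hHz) 0.0641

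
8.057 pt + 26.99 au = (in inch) 1.59e+14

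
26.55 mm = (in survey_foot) 0.08711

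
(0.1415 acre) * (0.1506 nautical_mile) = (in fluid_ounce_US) 5.401e+09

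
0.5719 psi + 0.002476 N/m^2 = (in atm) 0.03892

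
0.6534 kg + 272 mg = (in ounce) 23.06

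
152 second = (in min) 2.533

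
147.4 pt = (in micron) 5.2e+04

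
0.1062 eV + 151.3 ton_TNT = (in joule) 6.33e+11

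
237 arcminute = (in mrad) 68.94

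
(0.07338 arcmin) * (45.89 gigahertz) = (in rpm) 9.354e+06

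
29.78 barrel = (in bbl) 29.78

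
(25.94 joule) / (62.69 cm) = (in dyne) 4.138e+06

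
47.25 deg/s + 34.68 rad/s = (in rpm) 339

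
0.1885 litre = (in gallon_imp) 0.04146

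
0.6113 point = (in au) 1.442e-15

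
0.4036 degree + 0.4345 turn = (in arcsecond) 5.646e+05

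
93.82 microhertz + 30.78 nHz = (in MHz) 9.385e-11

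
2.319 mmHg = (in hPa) 3.092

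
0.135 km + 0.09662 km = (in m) 231.6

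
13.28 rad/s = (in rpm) 126.8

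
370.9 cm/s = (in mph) 8.297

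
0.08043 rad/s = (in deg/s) 4.608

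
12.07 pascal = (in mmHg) 0.09053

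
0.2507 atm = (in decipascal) 2.54e+05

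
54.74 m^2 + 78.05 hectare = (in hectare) 78.06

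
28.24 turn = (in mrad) 1.774e+05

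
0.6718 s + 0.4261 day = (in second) 3.682e+04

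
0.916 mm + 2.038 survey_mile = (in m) 3280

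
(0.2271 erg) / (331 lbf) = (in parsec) 4.999e-28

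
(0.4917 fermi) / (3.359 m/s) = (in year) 4.642e-24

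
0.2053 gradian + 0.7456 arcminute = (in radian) 0.003442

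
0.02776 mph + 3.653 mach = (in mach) 3.653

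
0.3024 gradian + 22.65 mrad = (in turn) 0.004361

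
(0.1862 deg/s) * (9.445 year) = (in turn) 1.541e+05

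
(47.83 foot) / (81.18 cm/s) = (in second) 17.96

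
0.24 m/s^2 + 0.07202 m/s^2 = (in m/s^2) 0.312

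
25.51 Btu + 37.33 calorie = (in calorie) 6470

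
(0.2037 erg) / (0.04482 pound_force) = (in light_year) 1.08e-23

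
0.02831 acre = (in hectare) 0.01146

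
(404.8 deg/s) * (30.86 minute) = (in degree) 7.495e+05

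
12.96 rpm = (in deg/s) 77.76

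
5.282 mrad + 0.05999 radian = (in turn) 0.01039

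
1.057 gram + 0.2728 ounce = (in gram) 8.791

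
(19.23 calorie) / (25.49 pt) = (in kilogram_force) 912.4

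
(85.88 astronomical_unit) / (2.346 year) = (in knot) 3.376e+05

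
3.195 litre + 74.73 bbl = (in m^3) 11.88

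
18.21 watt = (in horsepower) 0.02442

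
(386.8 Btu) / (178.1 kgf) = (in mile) 0.1452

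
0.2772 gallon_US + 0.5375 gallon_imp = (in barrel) 0.02197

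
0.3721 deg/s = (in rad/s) 0.006494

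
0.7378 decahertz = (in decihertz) 73.78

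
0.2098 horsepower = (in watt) 156.4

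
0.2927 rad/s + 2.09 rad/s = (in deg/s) 136.5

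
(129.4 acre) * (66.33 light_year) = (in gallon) 8.681e+25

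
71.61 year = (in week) 3734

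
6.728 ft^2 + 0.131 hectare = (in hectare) 0.1311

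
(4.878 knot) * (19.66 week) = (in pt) 8.458e+10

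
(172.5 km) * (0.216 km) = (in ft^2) 4.011e+08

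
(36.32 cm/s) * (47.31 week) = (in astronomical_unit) 6.947e-05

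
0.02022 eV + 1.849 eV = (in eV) 1.869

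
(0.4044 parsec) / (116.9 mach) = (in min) 5.225e+09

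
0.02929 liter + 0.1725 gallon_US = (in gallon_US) 0.1802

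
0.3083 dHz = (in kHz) 3.083e-05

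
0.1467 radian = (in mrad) 146.7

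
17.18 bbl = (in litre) 2731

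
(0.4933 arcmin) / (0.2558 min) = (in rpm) 8.928e-05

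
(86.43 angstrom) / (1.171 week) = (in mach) 3.584e-17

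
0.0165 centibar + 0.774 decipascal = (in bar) 0.0001658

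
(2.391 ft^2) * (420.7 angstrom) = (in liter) 9.345e-06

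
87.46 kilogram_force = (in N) 857.7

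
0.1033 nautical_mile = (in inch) 7532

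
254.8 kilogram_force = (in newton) 2499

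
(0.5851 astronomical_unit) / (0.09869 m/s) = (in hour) 2.464e+08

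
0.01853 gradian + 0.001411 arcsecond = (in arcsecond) 60.04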